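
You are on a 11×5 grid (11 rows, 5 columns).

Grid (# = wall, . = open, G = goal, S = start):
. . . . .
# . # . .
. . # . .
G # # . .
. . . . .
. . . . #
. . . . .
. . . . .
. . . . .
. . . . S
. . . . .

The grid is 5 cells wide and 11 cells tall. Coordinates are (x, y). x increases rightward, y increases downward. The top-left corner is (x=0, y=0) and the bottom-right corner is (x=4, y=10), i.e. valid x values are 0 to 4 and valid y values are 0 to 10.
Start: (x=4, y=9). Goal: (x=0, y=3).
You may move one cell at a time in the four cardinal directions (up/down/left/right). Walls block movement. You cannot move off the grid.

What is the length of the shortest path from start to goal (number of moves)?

Answer: Shortest path length: 10

Derivation:
BFS from (x=4, y=9) until reaching (x=0, y=3):
  Distance 0: (x=4, y=9)
  Distance 1: (x=4, y=8), (x=3, y=9), (x=4, y=10)
  Distance 2: (x=4, y=7), (x=3, y=8), (x=2, y=9), (x=3, y=10)
  Distance 3: (x=4, y=6), (x=3, y=7), (x=2, y=8), (x=1, y=9), (x=2, y=10)
  Distance 4: (x=3, y=6), (x=2, y=7), (x=1, y=8), (x=0, y=9), (x=1, y=10)
  Distance 5: (x=3, y=5), (x=2, y=6), (x=1, y=7), (x=0, y=8), (x=0, y=10)
  Distance 6: (x=3, y=4), (x=2, y=5), (x=1, y=6), (x=0, y=7)
  Distance 7: (x=3, y=3), (x=2, y=4), (x=4, y=4), (x=1, y=5), (x=0, y=6)
  Distance 8: (x=3, y=2), (x=4, y=3), (x=1, y=4), (x=0, y=5)
  Distance 9: (x=3, y=1), (x=4, y=2), (x=0, y=4)
  Distance 10: (x=3, y=0), (x=4, y=1), (x=0, y=3)  <- goal reached here
One shortest path (10 moves): (x=4, y=9) -> (x=3, y=9) -> (x=2, y=9) -> (x=1, y=9) -> (x=0, y=9) -> (x=0, y=8) -> (x=0, y=7) -> (x=0, y=6) -> (x=0, y=5) -> (x=0, y=4) -> (x=0, y=3)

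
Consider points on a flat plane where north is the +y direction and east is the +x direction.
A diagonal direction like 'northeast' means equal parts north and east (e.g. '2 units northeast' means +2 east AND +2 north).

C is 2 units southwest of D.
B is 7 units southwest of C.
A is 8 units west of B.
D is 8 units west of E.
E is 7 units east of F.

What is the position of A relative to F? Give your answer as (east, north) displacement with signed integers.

Answer: A is at (east=-18, north=-9) relative to F.

Derivation:
Place F at the origin (east=0, north=0).
  E is 7 units east of F: delta (east=+7, north=+0); E at (east=7, north=0).
  D is 8 units west of E: delta (east=-8, north=+0); D at (east=-1, north=0).
  C is 2 units southwest of D: delta (east=-2, north=-2); C at (east=-3, north=-2).
  B is 7 units southwest of C: delta (east=-7, north=-7); B at (east=-10, north=-9).
  A is 8 units west of B: delta (east=-8, north=+0); A at (east=-18, north=-9).
Therefore A relative to F: (east=-18, north=-9).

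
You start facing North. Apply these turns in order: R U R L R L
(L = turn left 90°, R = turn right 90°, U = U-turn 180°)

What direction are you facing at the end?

Answer: Final heading: West

Derivation:
Start: North
  R (right (90° clockwise)) -> East
  U (U-turn (180°)) -> West
  R (right (90° clockwise)) -> North
  L (left (90° counter-clockwise)) -> West
  R (right (90° clockwise)) -> North
  L (left (90° counter-clockwise)) -> West
Final: West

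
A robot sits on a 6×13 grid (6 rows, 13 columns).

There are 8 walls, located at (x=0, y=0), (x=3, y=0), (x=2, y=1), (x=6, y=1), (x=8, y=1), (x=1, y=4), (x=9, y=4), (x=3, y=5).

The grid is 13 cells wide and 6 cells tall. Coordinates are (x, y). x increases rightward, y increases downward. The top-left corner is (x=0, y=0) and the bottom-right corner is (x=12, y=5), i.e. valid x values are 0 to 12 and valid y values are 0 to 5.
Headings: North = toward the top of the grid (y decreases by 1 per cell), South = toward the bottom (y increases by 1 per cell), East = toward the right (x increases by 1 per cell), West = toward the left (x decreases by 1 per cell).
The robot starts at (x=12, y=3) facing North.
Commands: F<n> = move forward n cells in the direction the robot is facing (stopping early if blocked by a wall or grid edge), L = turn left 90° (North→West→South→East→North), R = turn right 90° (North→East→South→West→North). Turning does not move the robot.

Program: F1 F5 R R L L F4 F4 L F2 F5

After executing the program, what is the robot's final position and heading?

Answer: Final position: (x=5, y=0), facing West

Derivation:
Start: (x=12, y=3), facing North
  F1: move forward 1, now at (x=12, y=2)
  F5: move forward 2/5 (blocked), now at (x=12, y=0)
  R: turn right, now facing East
  R: turn right, now facing South
  L: turn left, now facing East
  L: turn left, now facing North
  F4: move forward 0/4 (blocked), now at (x=12, y=0)
  F4: move forward 0/4 (blocked), now at (x=12, y=0)
  L: turn left, now facing West
  F2: move forward 2, now at (x=10, y=0)
  F5: move forward 5, now at (x=5, y=0)
Final: (x=5, y=0), facing West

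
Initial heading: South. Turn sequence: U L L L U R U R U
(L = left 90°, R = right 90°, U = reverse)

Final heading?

Answer: Final heading: East

Derivation:
Start: South
  U (U-turn (180°)) -> North
  L (left (90° counter-clockwise)) -> West
  L (left (90° counter-clockwise)) -> South
  L (left (90° counter-clockwise)) -> East
  U (U-turn (180°)) -> West
  R (right (90° clockwise)) -> North
  U (U-turn (180°)) -> South
  R (right (90° clockwise)) -> West
  U (U-turn (180°)) -> East
Final: East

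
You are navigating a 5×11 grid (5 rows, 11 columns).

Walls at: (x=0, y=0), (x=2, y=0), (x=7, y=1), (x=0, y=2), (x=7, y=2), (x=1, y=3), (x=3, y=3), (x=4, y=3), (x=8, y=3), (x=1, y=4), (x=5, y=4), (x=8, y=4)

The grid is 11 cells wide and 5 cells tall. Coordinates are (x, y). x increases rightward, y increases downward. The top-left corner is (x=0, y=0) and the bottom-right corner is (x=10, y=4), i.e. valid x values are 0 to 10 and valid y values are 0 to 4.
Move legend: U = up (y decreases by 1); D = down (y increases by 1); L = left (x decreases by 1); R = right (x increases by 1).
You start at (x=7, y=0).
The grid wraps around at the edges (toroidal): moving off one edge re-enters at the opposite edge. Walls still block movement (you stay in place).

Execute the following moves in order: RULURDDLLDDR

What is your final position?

Answer: Final position: (x=6, y=2)

Derivation:
Start: (x=7, y=0)
  R (right): (x=7, y=0) -> (x=8, y=0)
  U (up): blocked, stay at (x=8, y=0)
  L (left): (x=8, y=0) -> (x=7, y=0)
  U (up): (x=7, y=0) -> (x=7, y=4)
  R (right): blocked, stay at (x=7, y=4)
  D (down): (x=7, y=4) -> (x=7, y=0)
  D (down): blocked, stay at (x=7, y=0)
  L (left): (x=7, y=0) -> (x=6, y=0)
  L (left): (x=6, y=0) -> (x=5, y=0)
  D (down): (x=5, y=0) -> (x=5, y=1)
  D (down): (x=5, y=1) -> (x=5, y=2)
  R (right): (x=5, y=2) -> (x=6, y=2)
Final: (x=6, y=2)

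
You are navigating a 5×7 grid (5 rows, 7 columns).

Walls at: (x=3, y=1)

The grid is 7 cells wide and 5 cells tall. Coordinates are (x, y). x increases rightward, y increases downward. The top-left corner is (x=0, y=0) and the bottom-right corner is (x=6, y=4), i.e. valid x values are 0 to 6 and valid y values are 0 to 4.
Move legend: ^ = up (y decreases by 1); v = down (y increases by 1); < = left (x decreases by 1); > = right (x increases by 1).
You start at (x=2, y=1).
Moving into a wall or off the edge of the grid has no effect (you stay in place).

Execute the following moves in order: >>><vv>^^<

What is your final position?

Answer: Final position: (x=1, y=1)

Derivation:
Start: (x=2, y=1)
  [×3]> (right): blocked, stay at (x=2, y=1)
  < (left): (x=2, y=1) -> (x=1, y=1)
  v (down): (x=1, y=1) -> (x=1, y=2)
  v (down): (x=1, y=2) -> (x=1, y=3)
  > (right): (x=1, y=3) -> (x=2, y=3)
  ^ (up): (x=2, y=3) -> (x=2, y=2)
  ^ (up): (x=2, y=2) -> (x=2, y=1)
  < (left): (x=2, y=1) -> (x=1, y=1)
Final: (x=1, y=1)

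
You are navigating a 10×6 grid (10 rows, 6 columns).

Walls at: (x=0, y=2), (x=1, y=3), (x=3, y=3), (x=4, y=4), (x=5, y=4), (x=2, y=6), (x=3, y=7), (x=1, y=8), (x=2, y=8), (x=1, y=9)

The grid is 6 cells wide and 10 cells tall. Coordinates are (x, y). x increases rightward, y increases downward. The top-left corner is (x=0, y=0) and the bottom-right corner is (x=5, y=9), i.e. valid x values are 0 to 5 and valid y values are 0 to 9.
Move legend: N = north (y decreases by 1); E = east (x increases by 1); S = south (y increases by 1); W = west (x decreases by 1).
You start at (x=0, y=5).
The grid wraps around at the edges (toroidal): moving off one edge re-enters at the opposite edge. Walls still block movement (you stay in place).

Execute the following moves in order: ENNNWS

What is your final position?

Start: (x=0, y=5)
  E (east): (x=0, y=5) -> (x=1, y=5)
  N (north): (x=1, y=5) -> (x=1, y=4)
  N (north): blocked, stay at (x=1, y=4)
  N (north): blocked, stay at (x=1, y=4)
  W (west): (x=1, y=4) -> (x=0, y=4)
  S (south): (x=0, y=4) -> (x=0, y=5)
Final: (x=0, y=5)

Answer: Final position: (x=0, y=5)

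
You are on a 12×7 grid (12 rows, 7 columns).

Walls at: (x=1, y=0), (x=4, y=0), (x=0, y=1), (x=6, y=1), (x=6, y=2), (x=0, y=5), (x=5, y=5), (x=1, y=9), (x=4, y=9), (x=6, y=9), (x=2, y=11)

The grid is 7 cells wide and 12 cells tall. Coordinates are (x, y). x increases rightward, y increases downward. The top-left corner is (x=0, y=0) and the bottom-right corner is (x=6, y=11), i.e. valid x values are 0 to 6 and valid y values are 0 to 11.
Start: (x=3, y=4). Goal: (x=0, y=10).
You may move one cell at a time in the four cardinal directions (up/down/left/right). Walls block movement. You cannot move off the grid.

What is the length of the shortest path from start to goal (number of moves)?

BFS from (x=3, y=4) until reaching (x=0, y=10):
  Distance 0: (x=3, y=4)
  Distance 1: (x=3, y=3), (x=2, y=4), (x=4, y=4), (x=3, y=5)
  Distance 2: (x=3, y=2), (x=2, y=3), (x=4, y=3), (x=1, y=4), (x=5, y=4), (x=2, y=5), (x=4, y=5), (x=3, y=6)
  Distance 3: (x=3, y=1), (x=2, y=2), (x=4, y=2), (x=1, y=3), (x=5, y=3), (x=0, y=4), (x=6, y=4), (x=1, y=5), (x=2, y=6), (x=4, y=6), (x=3, y=7)
  Distance 4: (x=3, y=0), (x=2, y=1), (x=4, y=1), (x=1, y=2), (x=5, y=2), (x=0, y=3), (x=6, y=3), (x=6, y=5), (x=1, y=6), (x=5, y=6), (x=2, y=7), (x=4, y=7), (x=3, y=8)
  Distance 5: (x=2, y=0), (x=1, y=1), (x=5, y=1), (x=0, y=2), (x=0, y=6), (x=6, y=6), (x=1, y=7), (x=5, y=7), (x=2, y=8), (x=4, y=8), (x=3, y=9)
  Distance 6: (x=5, y=0), (x=0, y=7), (x=6, y=7), (x=1, y=8), (x=5, y=8), (x=2, y=9), (x=3, y=10)
  Distance 7: (x=6, y=0), (x=0, y=8), (x=6, y=8), (x=5, y=9), (x=2, y=10), (x=4, y=10), (x=3, y=11)
  Distance 8: (x=0, y=9), (x=1, y=10), (x=5, y=10), (x=4, y=11)
  Distance 9: (x=0, y=10), (x=6, y=10), (x=1, y=11), (x=5, y=11)  <- goal reached here
One shortest path (9 moves): (x=3, y=4) -> (x=2, y=4) -> (x=1, y=4) -> (x=1, y=5) -> (x=1, y=6) -> (x=0, y=6) -> (x=0, y=7) -> (x=0, y=8) -> (x=0, y=9) -> (x=0, y=10)

Answer: Shortest path length: 9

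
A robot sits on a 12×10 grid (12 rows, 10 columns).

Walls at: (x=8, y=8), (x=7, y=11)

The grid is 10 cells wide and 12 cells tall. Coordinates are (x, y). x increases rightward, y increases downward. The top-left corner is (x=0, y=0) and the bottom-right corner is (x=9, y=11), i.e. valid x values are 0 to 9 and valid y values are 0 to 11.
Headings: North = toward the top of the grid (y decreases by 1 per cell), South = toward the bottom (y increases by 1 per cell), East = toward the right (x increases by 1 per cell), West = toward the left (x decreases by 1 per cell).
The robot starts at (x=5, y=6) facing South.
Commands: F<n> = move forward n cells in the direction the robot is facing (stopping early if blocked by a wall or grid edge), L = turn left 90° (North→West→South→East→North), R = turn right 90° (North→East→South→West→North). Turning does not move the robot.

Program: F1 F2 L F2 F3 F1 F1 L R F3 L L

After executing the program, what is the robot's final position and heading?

Start: (x=5, y=6), facing South
  F1: move forward 1, now at (x=5, y=7)
  F2: move forward 2, now at (x=5, y=9)
  L: turn left, now facing East
  F2: move forward 2, now at (x=7, y=9)
  F3: move forward 2/3 (blocked), now at (x=9, y=9)
  F1: move forward 0/1 (blocked), now at (x=9, y=9)
  F1: move forward 0/1 (blocked), now at (x=9, y=9)
  L: turn left, now facing North
  R: turn right, now facing East
  F3: move forward 0/3 (blocked), now at (x=9, y=9)
  L: turn left, now facing North
  L: turn left, now facing West
Final: (x=9, y=9), facing West

Answer: Final position: (x=9, y=9), facing West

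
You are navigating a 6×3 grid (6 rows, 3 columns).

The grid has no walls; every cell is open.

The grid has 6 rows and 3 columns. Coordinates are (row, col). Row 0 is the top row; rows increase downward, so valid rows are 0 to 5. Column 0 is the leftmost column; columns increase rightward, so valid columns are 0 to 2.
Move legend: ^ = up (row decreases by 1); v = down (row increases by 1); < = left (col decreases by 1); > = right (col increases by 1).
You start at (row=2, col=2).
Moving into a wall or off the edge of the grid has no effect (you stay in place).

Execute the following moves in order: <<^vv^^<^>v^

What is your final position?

Answer: Final position: (row=0, col=1)

Derivation:
Start: (row=2, col=2)
  < (left): (row=2, col=2) -> (row=2, col=1)
  < (left): (row=2, col=1) -> (row=2, col=0)
  ^ (up): (row=2, col=0) -> (row=1, col=0)
  v (down): (row=1, col=0) -> (row=2, col=0)
  v (down): (row=2, col=0) -> (row=3, col=0)
  ^ (up): (row=3, col=0) -> (row=2, col=0)
  ^ (up): (row=2, col=0) -> (row=1, col=0)
  < (left): blocked, stay at (row=1, col=0)
  ^ (up): (row=1, col=0) -> (row=0, col=0)
  > (right): (row=0, col=0) -> (row=0, col=1)
  v (down): (row=0, col=1) -> (row=1, col=1)
  ^ (up): (row=1, col=1) -> (row=0, col=1)
Final: (row=0, col=1)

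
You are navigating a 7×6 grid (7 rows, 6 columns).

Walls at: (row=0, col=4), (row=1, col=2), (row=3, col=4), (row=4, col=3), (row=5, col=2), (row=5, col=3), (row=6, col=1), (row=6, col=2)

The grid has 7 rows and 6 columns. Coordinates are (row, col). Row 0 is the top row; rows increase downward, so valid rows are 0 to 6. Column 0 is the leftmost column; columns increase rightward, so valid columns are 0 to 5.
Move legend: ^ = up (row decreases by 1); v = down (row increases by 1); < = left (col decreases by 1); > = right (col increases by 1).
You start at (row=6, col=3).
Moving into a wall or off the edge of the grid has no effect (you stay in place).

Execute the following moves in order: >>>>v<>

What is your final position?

Start: (row=6, col=3)
  > (right): (row=6, col=3) -> (row=6, col=4)
  > (right): (row=6, col=4) -> (row=6, col=5)
  > (right): blocked, stay at (row=6, col=5)
  > (right): blocked, stay at (row=6, col=5)
  v (down): blocked, stay at (row=6, col=5)
  < (left): (row=6, col=5) -> (row=6, col=4)
  > (right): (row=6, col=4) -> (row=6, col=5)
Final: (row=6, col=5)

Answer: Final position: (row=6, col=5)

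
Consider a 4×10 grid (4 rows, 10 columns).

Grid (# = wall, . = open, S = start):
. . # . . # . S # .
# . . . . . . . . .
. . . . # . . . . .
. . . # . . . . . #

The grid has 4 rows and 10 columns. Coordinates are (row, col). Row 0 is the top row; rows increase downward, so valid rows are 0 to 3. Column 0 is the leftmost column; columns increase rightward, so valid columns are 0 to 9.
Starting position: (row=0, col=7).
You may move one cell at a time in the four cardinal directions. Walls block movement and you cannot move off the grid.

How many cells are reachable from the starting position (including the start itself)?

Answer: Reachable cells: 33

Derivation:
BFS flood-fill from (row=0, col=7):
  Distance 0: (row=0, col=7)
  Distance 1: (row=0, col=6), (row=1, col=7)
  Distance 2: (row=1, col=6), (row=1, col=8), (row=2, col=7)
  Distance 3: (row=1, col=5), (row=1, col=9), (row=2, col=6), (row=2, col=8), (row=3, col=7)
  Distance 4: (row=0, col=9), (row=1, col=4), (row=2, col=5), (row=2, col=9), (row=3, col=6), (row=3, col=8)
  Distance 5: (row=0, col=4), (row=1, col=3), (row=3, col=5)
  Distance 6: (row=0, col=3), (row=1, col=2), (row=2, col=3), (row=3, col=4)
  Distance 7: (row=1, col=1), (row=2, col=2)
  Distance 8: (row=0, col=1), (row=2, col=1), (row=3, col=2)
  Distance 9: (row=0, col=0), (row=2, col=0), (row=3, col=1)
  Distance 10: (row=3, col=0)
Total reachable: 33 (grid has 33 open cells total)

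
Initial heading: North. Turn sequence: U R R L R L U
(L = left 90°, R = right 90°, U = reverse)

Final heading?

Answer: Final heading: East

Derivation:
Start: North
  U (U-turn (180°)) -> South
  R (right (90° clockwise)) -> West
  R (right (90° clockwise)) -> North
  L (left (90° counter-clockwise)) -> West
  R (right (90° clockwise)) -> North
  L (left (90° counter-clockwise)) -> West
  U (U-turn (180°)) -> East
Final: East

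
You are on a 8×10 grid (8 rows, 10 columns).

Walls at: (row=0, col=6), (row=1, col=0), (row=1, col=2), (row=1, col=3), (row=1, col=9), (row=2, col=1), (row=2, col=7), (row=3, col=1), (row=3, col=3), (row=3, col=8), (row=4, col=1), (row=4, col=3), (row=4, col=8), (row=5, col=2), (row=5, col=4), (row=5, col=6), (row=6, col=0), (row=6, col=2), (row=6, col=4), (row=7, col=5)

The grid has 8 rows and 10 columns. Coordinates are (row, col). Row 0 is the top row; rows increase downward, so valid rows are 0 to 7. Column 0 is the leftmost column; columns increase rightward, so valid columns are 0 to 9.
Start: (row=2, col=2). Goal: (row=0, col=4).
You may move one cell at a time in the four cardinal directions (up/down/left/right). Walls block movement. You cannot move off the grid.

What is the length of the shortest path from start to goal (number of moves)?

Answer: Shortest path length: 4

Derivation:
BFS from (row=2, col=2) until reaching (row=0, col=4):
  Distance 0: (row=2, col=2)
  Distance 1: (row=2, col=3), (row=3, col=2)
  Distance 2: (row=2, col=4), (row=4, col=2)
  Distance 3: (row=1, col=4), (row=2, col=5), (row=3, col=4)
  Distance 4: (row=0, col=4), (row=1, col=5), (row=2, col=6), (row=3, col=5), (row=4, col=4)  <- goal reached here
One shortest path (4 moves): (row=2, col=2) -> (row=2, col=3) -> (row=2, col=4) -> (row=1, col=4) -> (row=0, col=4)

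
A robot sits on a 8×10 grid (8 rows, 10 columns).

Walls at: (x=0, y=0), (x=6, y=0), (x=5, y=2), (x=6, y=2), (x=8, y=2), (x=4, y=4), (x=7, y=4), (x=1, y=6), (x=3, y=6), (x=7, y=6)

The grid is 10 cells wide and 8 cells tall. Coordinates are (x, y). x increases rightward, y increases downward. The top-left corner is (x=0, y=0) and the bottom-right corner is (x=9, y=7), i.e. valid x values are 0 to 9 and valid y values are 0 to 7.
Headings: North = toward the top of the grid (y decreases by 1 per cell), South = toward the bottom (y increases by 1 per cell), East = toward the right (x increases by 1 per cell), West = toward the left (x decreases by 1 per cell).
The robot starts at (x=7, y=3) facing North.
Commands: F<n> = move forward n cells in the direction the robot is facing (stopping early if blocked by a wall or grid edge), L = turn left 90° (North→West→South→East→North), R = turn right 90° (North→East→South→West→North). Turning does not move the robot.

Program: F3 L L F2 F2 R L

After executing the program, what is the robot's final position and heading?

Start: (x=7, y=3), facing North
  F3: move forward 3, now at (x=7, y=0)
  L: turn left, now facing West
  L: turn left, now facing South
  F2: move forward 2, now at (x=7, y=2)
  F2: move forward 1/2 (blocked), now at (x=7, y=3)
  R: turn right, now facing West
  L: turn left, now facing South
Final: (x=7, y=3), facing South

Answer: Final position: (x=7, y=3), facing South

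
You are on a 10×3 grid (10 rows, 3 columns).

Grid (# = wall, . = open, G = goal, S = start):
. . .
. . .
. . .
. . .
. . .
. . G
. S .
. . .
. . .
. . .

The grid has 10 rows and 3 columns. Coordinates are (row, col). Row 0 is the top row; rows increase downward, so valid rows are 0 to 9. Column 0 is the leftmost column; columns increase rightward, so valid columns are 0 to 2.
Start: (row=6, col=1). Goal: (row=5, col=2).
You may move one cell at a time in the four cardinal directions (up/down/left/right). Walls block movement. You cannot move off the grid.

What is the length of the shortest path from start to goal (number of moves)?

BFS from (row=6, col=1) until reaching (row=5, col=2):
  Distance 0: (row=6, col=1)
  Distance 1: (row=5, col=1), (row=6, col=0), (row=6, col=2), (row=7, col=1)
  Distance 2: (row=4, col=1), (row=5, col=0), (row=5, col=2), (row=7, col=0), (row=7, col=2), (row=8, col=1)  <- goal reached here
One shortest path (2 moves): (row=6, col=1) -> (row=6, col=2) -> (row=5, col=2)

Answer: Shortest path length: 2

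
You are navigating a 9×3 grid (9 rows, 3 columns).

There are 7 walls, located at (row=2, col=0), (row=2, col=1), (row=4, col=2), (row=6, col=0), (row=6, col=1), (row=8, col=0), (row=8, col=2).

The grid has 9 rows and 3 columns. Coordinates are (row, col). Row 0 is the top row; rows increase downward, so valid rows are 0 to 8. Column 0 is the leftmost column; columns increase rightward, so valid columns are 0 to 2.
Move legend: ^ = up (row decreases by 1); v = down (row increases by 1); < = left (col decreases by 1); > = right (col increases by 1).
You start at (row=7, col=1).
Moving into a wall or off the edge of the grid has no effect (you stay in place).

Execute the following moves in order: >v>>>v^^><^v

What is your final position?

Answer: Final position: (row=5, col=1)

Derivation:
Start: (row=7, col=1)
  > (right): (row=7, col=1) -> (row=7, col=2)
  v (down): blocked, stay at (row=7, col=2)
  [×3]> (right): blocked, stay at (row=7, col=2)
  v (down): blocked, stay at (row=7, col=2)
  ^ (up): (row=7, col=2) -> (row=6, col=2)
  ^ (up): (row=6, col=2) -> (row=5, col=2)
  > (right): blocked, stay at (row=5, col=2)
  < (left): (row=5, col=2) -> (row=5, col=1)
  ^ (up): (row=5, col=1) -> (row=4, col=1)
  v (down): (row=4, col=1) -> (row=5, col=1)
Final: (row=5, col=1)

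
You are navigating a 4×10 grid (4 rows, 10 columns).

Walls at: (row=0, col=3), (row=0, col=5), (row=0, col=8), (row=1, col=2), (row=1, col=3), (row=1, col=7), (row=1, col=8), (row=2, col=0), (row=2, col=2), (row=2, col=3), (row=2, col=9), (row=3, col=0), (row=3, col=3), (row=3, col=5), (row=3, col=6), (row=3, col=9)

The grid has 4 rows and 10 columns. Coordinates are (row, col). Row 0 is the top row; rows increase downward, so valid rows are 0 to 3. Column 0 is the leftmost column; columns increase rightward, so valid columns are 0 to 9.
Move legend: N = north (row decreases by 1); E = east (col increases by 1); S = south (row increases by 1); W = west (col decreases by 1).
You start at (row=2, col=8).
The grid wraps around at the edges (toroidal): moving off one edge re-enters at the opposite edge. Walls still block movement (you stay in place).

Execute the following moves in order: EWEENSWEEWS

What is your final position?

Start: (row=2, col=8)
  E (east): blocked, stay at (row=2, col=8)
  W (west): (row=2, col=8) -> (row=2, col=7)
  E (east): (row=2, col=7) -> (row=2, col=8)
  E (east): blocked, stay at (row=2, col=8)
  N (north): blocked, stay at (row=2, col=8)
  S (south): (row=2, col=8) -> (row=3, col=8)
  W (west): (row=3, col=8) -> (row=3, col=7)
  E (east): (row=3, col=7) -> (row=3, col=8)
  E (east): blocked, stay at (row=3, col=8)
  W (west): (row=3, col=8) -> (row=3, col=7)
  S (south): (row=3, col=7) -> (row=0, col=7)
Final: (row=0, col=7)

Answer: Final position: (row=0, col=7)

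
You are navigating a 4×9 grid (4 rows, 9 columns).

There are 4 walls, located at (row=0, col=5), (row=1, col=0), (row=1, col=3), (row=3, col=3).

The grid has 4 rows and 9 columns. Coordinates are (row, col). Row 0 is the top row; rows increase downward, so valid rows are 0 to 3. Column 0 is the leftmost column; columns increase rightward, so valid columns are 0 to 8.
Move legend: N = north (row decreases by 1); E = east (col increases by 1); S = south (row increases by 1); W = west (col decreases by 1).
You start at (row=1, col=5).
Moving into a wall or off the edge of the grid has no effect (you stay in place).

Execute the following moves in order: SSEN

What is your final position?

Answer: Final position: (row=2, col=6)

Derivation:
Start: (row=1, col=5)
  S (south): (row=1, col=5) -> (row=2, col=5)
  S (south): (row=2, col=5) -> (row=3, col=5)
  E (east): (row=3, col=5) -> (row=3, col=6)
  N (north): (row=3, col=6) -> (row=2, col=6)
Final: (row=2, col=6)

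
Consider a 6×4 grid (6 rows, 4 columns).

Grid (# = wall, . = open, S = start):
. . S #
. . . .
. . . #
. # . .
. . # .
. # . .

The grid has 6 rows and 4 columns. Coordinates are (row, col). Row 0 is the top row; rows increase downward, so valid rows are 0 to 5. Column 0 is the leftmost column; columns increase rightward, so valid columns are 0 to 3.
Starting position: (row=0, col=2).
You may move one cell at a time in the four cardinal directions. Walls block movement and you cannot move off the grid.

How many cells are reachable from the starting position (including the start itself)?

Answer: Reachable cells: 19

Derivation:
BFS flood-fill from (row=0, col=2):
  Distance 0: (row=0, col=2)
  Distance 1: (row=0, col=1), (row=1, col=2)
  Distance 2: (row=0, col=0), (row=1, col=1), (row=1, col=3), (row=2, col=2)
  Distance 3: (row=1, col=0), (row=2, col=1), (row=3, col=2)
  Distance 4: (row=2, col=0), (row=3, col=3)
  Distance 5: (row=3, col=0), (row=4, col=3)
  Distance 6: (row=4, col=0), (row=5, col=3)
  Distance 7: (row=4, col=1), (row=5, col=0), (row=5, col=2)
Total reachable: 19 (grid has 19 open cells total)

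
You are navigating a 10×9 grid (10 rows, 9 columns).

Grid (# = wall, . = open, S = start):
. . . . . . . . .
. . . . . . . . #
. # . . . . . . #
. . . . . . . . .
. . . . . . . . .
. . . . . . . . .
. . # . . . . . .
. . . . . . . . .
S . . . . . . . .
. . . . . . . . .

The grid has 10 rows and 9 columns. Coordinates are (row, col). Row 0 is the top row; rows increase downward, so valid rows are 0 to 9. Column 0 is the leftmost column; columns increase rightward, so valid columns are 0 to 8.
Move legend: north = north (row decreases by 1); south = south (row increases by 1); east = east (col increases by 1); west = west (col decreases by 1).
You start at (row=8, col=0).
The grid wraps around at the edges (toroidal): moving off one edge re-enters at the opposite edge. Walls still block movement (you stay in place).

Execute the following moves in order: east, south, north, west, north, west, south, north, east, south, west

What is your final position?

Answer: Final position: (row=8, col=8)

Derivation:
Start: (row=8, col=0)
  east (east): (row=8, col=0) -> (row=8, col=1)
  south (south): (row=8, col=1) -> (row=9, col=1)
  north (north): (row=9, col=1) -> (row=8, col=1)
  west (west): (row=8, col=1) -> (row=8, col=0)
  north (north): (row=8, col=0) -> (row=7, col=0)
  west (west): (row=7, col=0) -> (row=7, col=8)
  south (south): (row=7, col=8) -> (row=8, col=8)
  north (north): (row=8, col=8) -> (row=7, col=8)
  east (east): (row=7, col=8) -> (row=7, col=0)
  south (south): (row=7, col=0) -> (row=8, col=0)
  west (west): (row=8, col=0) -> (row=8, col=8)
Final: (row=8, col=8)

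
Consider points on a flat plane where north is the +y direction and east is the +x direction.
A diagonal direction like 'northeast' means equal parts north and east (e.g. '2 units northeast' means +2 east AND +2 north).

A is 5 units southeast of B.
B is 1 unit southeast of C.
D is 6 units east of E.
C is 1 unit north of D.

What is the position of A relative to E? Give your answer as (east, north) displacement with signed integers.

Answer: A is at (east=12, north=-5) relative to E.

Derivation:
Place E at the origin (east=0, north=0).
  D is 6 units east of E: delta (east=+6, north=+0); D at (east=6, north=0).
  C is 1 unit north of D: delta (east=+0, north=+1); C at (east=6, north=1).
  B is 1 unit southeast of C: delta (east=+1, north=-1); B at (east=7, north=0).
  A is 5 units southeast of B: delta (east=+5, north=-5); A at (east=12, north=-5).
Therefore A relative to E: (east=12, north=-5).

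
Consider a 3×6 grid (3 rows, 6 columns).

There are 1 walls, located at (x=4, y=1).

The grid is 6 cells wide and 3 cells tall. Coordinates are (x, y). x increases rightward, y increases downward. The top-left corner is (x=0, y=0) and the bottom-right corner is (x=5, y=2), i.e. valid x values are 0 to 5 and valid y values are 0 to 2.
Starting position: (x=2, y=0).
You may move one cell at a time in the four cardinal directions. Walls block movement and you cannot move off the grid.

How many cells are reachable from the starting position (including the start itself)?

Answer: Reachable cells: 17

Derivation:
BFS flood-fill from (x=2, y=0):
  Distance 0: (x=2, y=0)
  Distance 1: (x=1, y=0), (x=3, y=0), (x=2, y=1)
  Distance 2: (x=0, y=0), (x=4, y=0), (x=1, y=1), (x=3, y=1), (x=2, y=2)
  Distance 3: (x=5, y=0), (x=0, y=1), (x=1, y=2), (x=3, y=2)
  Distance 4: (x=5, y=1), (x=0, y=2), (x=4, y=2)
  Distance 5: (x=5, y=2)
Total reachable: 17 (grid has 17 open cells total)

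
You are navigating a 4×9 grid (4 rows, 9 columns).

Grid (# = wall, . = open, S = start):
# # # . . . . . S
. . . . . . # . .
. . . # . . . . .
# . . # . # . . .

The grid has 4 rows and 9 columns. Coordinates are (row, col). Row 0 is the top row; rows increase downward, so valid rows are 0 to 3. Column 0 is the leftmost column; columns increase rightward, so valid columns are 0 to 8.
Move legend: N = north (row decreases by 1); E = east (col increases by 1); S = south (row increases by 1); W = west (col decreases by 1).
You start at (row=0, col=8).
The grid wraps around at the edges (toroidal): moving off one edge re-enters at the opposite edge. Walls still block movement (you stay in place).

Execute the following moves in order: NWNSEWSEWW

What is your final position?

Start: (row=0, col=8)
  N (north): (row=0, col=8) -> (row=3, col=8)
  W (west): (row=3, col=8) -> (row=3, col=7)
  N (north): (row=3, col=7) -> (row=2, col=7)
  S (south): (row=2, col=7) -> (row=3, col=7)
  E (east): (row=3, col=7) -> (row=3, col=8)
  W (west): (row=3, col=8) -> (row=3, col=7)
  S (south): (row=3, col=7) -> (row=0, col=7)
  E (east): (row=0, col=7) -> (row=0, col=8)
  W (west): (row=0, col=8) -> (row=0, col=7)
  W (west): (row=0, col=7) -> (row=0, col=6)
Final: (row=0, col=6)

Answer: Final position: (row=0, col=6)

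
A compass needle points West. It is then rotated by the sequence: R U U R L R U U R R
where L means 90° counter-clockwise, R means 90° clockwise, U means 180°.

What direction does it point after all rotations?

Answer: Final heading: West

Derivation:
Start: West
  R (right (90° clockwise)) -> North
  U (U-turn (180°)) -> South
  U (U-turn (180°)) -> North
  R (right (90° clockwise)) -> East
  L (left (90° counter-clockwise)) -> North
  R (right (90° clockwise)) -> East
  U (U-turn (180°)) -> West
  U (U-turn (180°)) -> East
  R (right (90° clockwise)) -> South
  R (right (90° clockwise)) -> West
Final: West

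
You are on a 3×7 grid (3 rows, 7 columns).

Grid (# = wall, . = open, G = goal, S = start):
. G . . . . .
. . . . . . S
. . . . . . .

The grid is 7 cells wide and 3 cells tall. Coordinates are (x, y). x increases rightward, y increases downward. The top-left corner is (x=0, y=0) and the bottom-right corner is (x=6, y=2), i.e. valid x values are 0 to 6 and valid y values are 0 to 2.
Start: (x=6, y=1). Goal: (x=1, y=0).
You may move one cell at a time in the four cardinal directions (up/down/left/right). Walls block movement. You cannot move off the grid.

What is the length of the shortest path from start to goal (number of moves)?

BFS from (x=6, y=1) until reaching (x=1, y=0):
  Distance 0: (x=6, y=1)
  Distance 1: (x=6, y=0), (x=5, y=1), (x=6, y=2)
  Distance 2: (x=5, y=0), (x=4, y=1), (x=5, y=2)
  Distance 3: (x=4, y=0), (x=3, y=1), (x=4, y=2)
  Distance 4: (x=3, y=0), (x=2, y=1), (x=3, y=2)
  Distance 5: (x=2, y=0), (x=1, y=1), (x=2, y=2)
  Distance 6: (x=1, y=0), (x=0, y=1), (x=1, y=2)  <- goal reached here
One shortest path (6 moves): (x=6, y=1) -> (x=5, y=1) -> (x=4, y=1) -> (x=3, y=1) -> (x=2, y=1) -> (x=1, y=1) -> (x=1, y=0)

Answer: Shortest path length: 6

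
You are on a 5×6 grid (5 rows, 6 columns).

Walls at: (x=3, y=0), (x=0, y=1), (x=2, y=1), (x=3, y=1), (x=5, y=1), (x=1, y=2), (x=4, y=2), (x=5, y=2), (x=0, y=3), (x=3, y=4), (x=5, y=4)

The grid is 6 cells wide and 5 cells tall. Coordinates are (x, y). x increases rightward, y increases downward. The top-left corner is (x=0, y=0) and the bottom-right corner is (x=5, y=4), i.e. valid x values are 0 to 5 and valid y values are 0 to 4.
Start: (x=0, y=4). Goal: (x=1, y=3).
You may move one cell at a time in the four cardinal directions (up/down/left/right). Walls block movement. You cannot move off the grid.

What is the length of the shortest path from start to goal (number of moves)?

BFS from (x=0, y=4) until reaching (x=1, y=3):
  Distance 0: (x=0, y=4)
  Distance 1: (x=1, y=4)
  Distance 2: (x=1, y=3), (x=2, y=4)  <- goal reached here
One shortest path (2 moves): (x=0, y=4) -> (x=1, y=4) -> (x=1, y=3)

Answer: Shortest path length: 2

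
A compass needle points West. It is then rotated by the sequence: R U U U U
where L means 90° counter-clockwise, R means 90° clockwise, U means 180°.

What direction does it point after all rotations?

Answer: Final heading: North

Derivation:
Start: West
  R (right (90° clockwise)) -> North
  U (U-turn (180°)) -> South
  U (U-turn (180°)) -> North
  U (U-turn (180°)) -> South
  U (U-turn (180°)) -> North
Final: North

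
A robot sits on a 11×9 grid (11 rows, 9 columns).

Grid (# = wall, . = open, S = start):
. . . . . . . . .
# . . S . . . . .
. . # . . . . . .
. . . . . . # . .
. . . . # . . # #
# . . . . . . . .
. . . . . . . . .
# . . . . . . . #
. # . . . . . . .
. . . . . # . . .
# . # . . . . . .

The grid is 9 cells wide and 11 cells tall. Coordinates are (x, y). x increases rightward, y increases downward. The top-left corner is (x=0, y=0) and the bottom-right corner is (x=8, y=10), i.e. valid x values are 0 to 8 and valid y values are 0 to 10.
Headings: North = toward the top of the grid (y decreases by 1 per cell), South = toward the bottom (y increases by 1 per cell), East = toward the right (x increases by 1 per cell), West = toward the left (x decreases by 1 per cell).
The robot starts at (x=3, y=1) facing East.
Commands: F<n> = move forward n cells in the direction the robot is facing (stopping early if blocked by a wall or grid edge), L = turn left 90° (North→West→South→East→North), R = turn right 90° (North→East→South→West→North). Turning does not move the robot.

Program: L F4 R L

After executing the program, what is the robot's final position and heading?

Start: (x=3, y=1), facing East
  L: turn left, now facing North
  F4: move forward 1/4 (blocked), now at (x=3, y=0)
  R: turn right, now facing East
  L: turn left, now facing North
Final: (x=3, y=0), facing North

Answer: Final position: (x=3, y=0), facing North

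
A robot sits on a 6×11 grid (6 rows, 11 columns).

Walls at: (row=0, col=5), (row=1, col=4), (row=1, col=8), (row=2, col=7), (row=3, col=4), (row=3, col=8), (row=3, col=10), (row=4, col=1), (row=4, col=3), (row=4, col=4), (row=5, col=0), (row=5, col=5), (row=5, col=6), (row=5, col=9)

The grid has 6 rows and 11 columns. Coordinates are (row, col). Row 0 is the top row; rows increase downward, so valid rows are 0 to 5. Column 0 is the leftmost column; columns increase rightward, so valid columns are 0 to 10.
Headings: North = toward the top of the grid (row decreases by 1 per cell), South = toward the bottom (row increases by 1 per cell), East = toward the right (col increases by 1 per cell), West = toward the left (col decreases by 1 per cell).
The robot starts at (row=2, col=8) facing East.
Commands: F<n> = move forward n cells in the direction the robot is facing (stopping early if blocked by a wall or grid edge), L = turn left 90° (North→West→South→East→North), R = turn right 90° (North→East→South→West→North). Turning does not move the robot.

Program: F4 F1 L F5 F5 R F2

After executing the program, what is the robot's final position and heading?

Answer: Final position: (row=0, col=10), facing East

Derivation:
Start: (row=2, col=8), facing East
  F4: move forward 2/4 (blocked), now at (row=2, col=10)
  F1: move forward 0/1 (blocked), now at (row=2, col=10)
  L: turn left, now facing North
  F5: move forward 2/5 (blocked), now at (row=0, col=10)
  F5: move forward 0/5 (blocked), now at (row=0, col=10)
  R: turn right, now facing East
  F2: move forward 0/2 (blocked), now at (row=0, col=10)
Final: (row=0, col=10), facing East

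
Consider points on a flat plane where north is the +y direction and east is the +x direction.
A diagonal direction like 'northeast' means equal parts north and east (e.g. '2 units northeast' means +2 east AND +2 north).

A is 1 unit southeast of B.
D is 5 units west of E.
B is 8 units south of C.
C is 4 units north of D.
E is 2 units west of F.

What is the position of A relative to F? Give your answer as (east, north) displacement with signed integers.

Answer: A is at (east=-6, north=-5) relative to F.

Derivation:
Place F at the origin (east=0, north=0).
  E is 2 units west of F: delta (east=-2, north=+0); E at (east=-2, north=0).
  D is 5 units west of E: delta (east=-5, north=+0); D at (east=-7, north=0).
  C is 4 units north of D: delta (east=+0, north=+4); C at (east=-7, north=4).
  B is 8 units south of C: delta (east=+0, north=-8); B at (east=-7, north=-4).
  A is 1 unit southeast of B: delta (east=+1, north=-1); A at (east=-6, north=-5).
Therefore A relative to F: (east=-6, north=-5).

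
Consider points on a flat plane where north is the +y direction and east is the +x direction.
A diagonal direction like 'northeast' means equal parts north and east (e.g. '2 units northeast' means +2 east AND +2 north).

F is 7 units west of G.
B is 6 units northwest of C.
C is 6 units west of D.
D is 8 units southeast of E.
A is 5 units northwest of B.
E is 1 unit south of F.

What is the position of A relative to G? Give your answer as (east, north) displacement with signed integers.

Place G at the origin (east=0, north=0).
  F is 7 units west of G: delta (east=-7, north=+0); F at (east=-7, north=0).
  E is 1 unit south of F: delta (east=+0, north=-1); E at (east=-7, north=-1).
  D is 8 units southeast of E: delta (east=+8, north=-8); D at (east=1, north=-9).
  C is 6 units west of D: delta (east=-6, north=+0); C at (east=-5, north=-9).
  B is 6 units northwest of C: delta (east=-6, north=+6); B at (east=-11, north=-3).
  A is 5 units northwest of B: delta (east=-5, north=+5); A at (east=-16, north=2).
Therefore A relative to G: (east=-16, north=2).

Answer: A is at (east=-16, north=2) relative to G.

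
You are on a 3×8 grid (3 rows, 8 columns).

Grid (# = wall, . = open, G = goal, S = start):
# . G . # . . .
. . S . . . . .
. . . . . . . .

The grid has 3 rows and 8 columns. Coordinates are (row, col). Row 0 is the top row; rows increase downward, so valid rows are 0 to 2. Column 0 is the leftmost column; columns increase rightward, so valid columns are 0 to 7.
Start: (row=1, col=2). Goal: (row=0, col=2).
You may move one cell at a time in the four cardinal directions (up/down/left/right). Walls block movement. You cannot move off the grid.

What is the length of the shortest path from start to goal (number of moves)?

Answer: Shortest path length: 1

Derivation:
BFS from (row=1, col=2) until reaching (row=0, col=2):
  Distance 0: (row=1, col=2)
  Distance 1: (row=0, col=2), (row=1, col=1), (row=1, col=3), (row=2, col=2)  <- goal reached here
One shortest path (1 moves): (row=1, col=2) -> (row=0, col=2)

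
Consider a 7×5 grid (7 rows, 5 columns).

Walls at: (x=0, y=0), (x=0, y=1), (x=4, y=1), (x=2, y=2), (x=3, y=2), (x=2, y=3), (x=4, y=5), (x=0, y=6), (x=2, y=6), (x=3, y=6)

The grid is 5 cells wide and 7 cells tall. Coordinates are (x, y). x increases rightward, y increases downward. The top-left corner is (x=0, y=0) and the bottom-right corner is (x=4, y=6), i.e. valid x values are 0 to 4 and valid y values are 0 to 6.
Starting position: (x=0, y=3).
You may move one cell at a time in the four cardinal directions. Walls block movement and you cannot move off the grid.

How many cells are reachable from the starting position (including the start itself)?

Answer: Reachable cells: 24

Derivation:
BFS flood-fill from (x=0, y=3):
  Distance 0: (x=0, y=3)
  Distance 1: (x=0, y=2), (x=1, y=3), (x=0, y=4)
  Distance 2: (x=1, y=2), (x=1, y=4), (x=0, y=5)
  Distance 3: (x=1, y=1), (x=2, y=4), (x=1, y=5)
  Distance 4: (x=1, y=0), (x=2, y=1), (x=3, y=4), (x=2, y=5), (x=1, y=6)
  Distance 5: (x=2, y=0), (x=3, y=1), (x=3, y=3), (x=4, y=4), (x=3, y=5)
  Distance 6: (x=3, y=0), (x=4, y=3)
  Distance 7: (x=4, y=0), (x=4, y=2)
Total reachable: 24 (grid has 25 open cells total)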